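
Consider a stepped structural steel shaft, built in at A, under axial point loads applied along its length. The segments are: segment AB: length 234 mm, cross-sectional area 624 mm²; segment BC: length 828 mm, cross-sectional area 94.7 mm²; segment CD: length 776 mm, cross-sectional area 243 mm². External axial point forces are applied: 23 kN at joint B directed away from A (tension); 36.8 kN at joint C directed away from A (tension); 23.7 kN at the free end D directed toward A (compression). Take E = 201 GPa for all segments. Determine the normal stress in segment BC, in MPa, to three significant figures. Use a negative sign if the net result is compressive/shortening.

Internal axial forces (sectioning from the free end, tension +): N_CD = -23.7 kN, N_BC = 13.1 kN, N_AB = 36.1 kN.
σ_BC = N_BC/A_BC = 13100/94.7 = 138.3 MPa.

138 MPa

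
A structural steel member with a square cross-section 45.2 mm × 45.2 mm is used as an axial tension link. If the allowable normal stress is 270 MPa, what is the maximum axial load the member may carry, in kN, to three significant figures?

A = 2043 mm².
P_max = σ_allow · A = 270 · 2043 = 551600 N = 551.6 kN.

552 kN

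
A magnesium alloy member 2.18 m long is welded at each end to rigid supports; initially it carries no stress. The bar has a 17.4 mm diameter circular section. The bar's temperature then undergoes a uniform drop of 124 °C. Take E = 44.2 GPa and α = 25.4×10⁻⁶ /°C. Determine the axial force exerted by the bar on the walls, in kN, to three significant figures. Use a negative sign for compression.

33.1 kN

Free thermal expansion αLΔT = 25.4e-6 · 2180 · -124 = -6.866 mm.
The walls impose strain ε = −(-6.866)/2180 = 3.1496e-03; σ = Eε = 44200 · 3.1496e-03 = 139.2 MPa.
Wall reaction R = σ·A = 139.2·237.8 = 33100 N = 33.1 kN.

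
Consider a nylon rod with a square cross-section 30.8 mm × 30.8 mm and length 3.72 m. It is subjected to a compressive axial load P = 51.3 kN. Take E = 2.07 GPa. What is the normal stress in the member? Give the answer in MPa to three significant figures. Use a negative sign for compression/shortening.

A = 948.6 mm².
σ = N/A = -51300/948.6 = -54.08 MPa.

-54.1 MPa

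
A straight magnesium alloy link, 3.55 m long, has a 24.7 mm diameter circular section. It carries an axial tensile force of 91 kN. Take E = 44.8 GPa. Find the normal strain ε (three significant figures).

A = 479.2 mm².
σ = N/A = 189.9 MPa; ε = σ/E = 189.9/44800 = 4.239e-03.

0.00424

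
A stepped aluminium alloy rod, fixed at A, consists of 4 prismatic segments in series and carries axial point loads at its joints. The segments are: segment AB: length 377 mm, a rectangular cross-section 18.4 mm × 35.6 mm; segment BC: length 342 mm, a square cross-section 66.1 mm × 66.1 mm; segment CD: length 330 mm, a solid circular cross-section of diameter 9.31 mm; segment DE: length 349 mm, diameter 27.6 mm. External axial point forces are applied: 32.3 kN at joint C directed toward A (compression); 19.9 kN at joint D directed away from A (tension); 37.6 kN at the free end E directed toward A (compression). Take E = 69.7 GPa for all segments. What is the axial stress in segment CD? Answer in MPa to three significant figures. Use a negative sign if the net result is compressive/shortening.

Internal axial forces (sectioning from the free end, tension +): N_DE = -37.6 kN, N_CD = -17.7 kN, N_BC = -50 kN, N_AB = -50 kN.
A_CD = 68.08 mm².
σ_CD = N_CD/A_CD = -17700/68.08 = -260 MPa.

-260 MPa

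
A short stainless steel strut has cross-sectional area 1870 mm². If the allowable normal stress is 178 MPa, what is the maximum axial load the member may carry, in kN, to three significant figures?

P_max = σ_allow · A = 178 · 1870 = 332900 N = 332.9 kN.

333 kN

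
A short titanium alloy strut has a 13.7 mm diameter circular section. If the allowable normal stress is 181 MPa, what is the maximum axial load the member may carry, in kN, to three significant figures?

26.7 kN

A = 147.4 mm².
P_max = σ_allow · A = 181 · 147.4 = 26680 N = 26.68 kN.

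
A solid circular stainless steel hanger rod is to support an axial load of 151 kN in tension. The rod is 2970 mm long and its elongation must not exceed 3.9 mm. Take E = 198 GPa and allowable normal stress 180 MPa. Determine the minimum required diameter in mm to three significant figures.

Required area A ≥ P/σ_allow = 151000/180 = 838.9 mm².
For a solid circular section, d ≥ √(4A/π) = 32.68 mm.
Elongation limit: A ≥ PL/(Eδ_allow) = 151000·2970/(198000·3.9) = 580.8 mm² ⇒ d ≥ 27.19 mm.
The stress limit governs.

32.7 mm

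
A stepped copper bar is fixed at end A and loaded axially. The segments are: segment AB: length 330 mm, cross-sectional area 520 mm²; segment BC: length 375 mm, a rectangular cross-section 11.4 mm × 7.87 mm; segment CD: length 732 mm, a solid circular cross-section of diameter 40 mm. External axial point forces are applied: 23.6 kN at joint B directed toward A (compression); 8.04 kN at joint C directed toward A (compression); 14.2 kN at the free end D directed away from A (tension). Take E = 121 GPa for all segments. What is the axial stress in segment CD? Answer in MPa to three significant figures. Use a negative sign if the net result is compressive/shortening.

11.3 MPa

Internal axial forces (sectioning from the free end, tension +): N_CD = 14.2 kN, N_BC = 6.16 kN, N_AB = -17.44 kN.
A_CD = 1257 mm².
σ_CD = N_CD/A_CD = 14200/1257 = 11.3 MPa.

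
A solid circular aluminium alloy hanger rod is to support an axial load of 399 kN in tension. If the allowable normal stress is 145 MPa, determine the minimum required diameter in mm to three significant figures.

Required area A ≥ P/σ_allow = 399000/145 = 2752 mm².
For a solid circular section, d ≥ √(4A/π) = 59.19 mm.

59.2 mm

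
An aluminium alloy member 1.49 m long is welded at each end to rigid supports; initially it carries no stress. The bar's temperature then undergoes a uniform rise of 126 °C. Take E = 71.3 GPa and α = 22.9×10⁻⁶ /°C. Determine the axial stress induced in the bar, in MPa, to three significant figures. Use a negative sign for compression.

Free thermal expansion αLΔT = 22.9e-6 · 1490 · 126 = 4.299 mm.
The walls impose strain ε = −(4.299)/1490 = -2.8854e-03; σ = Eε = 71300 · -2.8854e-03 = -205.7 MPa.

-206 MPa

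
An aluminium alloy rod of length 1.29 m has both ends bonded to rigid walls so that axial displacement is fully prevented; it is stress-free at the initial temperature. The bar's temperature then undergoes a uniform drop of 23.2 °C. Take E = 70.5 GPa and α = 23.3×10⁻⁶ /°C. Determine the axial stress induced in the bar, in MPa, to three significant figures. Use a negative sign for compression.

38.1 MPa

Free thermal expansion αLΔT = 23.3e-6 · 1290 · -23.2 = -0.6973 mm.
The walls impose strain ε = −(-0.6973)/1290 = 5.4056e-04; σ = Eε = 70500 · 5.4056e-04 = 38.11 MPa.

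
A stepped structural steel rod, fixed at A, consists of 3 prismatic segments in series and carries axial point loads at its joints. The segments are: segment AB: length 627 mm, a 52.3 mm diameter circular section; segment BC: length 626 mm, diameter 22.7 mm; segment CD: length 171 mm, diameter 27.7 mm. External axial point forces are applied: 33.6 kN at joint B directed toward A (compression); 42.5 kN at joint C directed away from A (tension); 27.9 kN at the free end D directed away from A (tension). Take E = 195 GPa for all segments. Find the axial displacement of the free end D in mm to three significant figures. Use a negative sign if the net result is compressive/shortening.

0.654 mm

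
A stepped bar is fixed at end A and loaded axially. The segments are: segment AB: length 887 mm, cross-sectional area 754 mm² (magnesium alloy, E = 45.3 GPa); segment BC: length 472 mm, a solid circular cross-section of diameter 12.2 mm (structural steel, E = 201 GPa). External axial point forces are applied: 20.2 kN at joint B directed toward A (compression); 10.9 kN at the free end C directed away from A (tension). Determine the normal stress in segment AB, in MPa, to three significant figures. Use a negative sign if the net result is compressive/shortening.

-12.3 MPa

Internal axial forces (sectioning from the free end, tension +): N_BC = 10.9 kN, N_AB = -9.3 kN.
σ_AB = N_AB/A_AB = -9300/754 = -12.33 MPa.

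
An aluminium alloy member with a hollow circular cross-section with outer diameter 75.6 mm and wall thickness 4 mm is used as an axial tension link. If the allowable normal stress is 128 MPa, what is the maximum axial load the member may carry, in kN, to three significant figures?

115 kN

A = 899.8 mm².
P_max = σ_allow · A = 128 · 899.8 = 115200 N = 115.2 kN.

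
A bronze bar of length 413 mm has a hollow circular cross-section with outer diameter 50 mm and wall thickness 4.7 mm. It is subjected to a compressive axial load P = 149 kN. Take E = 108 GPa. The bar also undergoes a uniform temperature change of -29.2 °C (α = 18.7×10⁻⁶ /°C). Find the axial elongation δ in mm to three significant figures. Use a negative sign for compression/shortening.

A = 668.9 mm².
δ_mech = NL/(AE) = -149000·413/(668.9·108000) = -0.8519 mm.
δ_thermal = αLΔT = 18.7e-6·413·-29.2 = -0.2255 mm.
δ = δ_mech + δ_thermal = -1.077 mm.

-1.08 mm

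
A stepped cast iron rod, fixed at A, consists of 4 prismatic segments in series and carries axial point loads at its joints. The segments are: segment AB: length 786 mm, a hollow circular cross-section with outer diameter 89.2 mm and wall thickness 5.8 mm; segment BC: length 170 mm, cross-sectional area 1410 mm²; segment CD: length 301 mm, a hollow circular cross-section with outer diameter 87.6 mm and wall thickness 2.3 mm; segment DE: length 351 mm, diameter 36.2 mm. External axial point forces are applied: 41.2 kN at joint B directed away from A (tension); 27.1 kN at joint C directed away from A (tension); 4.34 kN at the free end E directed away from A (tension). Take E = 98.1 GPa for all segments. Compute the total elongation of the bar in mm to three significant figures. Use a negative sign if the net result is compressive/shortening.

Internal axial forces (sectioning from the free end, tension +): N_DE = 4.34 kN, N_CD = 4.34 kN, N_BC = 31.44 kN, N_AB = 72.64 kN.
A_AB = 1520 mm².
A_CD = 616.3 mm².
A_DE = 1029 mm².
δ_AB = 72640·786/(1520·98100) = 0.383 mm
δ_BC = 31440·170/(1410·98100) = 0.03864 mm
δ_CD = 4340·301/(616.3·98100) = 0.02161 mm
δ_DE = 4340·351/(1029·98100) = 0.01509 mm
δ = Σδ_i = 0.4583 mm.

0.458 mm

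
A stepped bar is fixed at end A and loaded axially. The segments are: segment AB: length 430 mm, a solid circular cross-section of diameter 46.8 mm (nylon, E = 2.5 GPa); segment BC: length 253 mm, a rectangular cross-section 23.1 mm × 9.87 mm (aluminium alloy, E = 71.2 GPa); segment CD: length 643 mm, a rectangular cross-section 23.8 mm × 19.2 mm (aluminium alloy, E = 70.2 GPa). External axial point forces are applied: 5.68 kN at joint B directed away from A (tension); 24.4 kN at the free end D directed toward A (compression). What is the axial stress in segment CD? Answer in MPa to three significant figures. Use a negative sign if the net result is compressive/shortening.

-53.4 MPa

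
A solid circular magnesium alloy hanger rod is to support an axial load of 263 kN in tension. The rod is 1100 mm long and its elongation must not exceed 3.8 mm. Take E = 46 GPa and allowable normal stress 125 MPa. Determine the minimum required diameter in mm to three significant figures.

Required area A ≥ P/σ_allow = 263000/125 = 2104 mm².
For a solid circular section, d ≥ √(4A/π) = 51.76 mm.
Elongation limit: A ≥ PL/(Eδ_allow) = 263000·1100/(46000·3.8) = 1655 mm² ⇒ d ≥ 45.9 mm.
The stress limit governs.

51.8 mm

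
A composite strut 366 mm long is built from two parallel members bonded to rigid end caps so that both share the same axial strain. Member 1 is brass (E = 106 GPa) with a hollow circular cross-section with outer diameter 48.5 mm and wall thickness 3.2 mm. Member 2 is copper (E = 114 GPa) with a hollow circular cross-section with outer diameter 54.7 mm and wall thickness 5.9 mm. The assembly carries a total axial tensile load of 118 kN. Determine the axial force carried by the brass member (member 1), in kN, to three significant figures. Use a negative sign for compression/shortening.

A_1 = 455.4 mm².
A_2 = 904.5 mm².
Equal strain + equilibrium ⇒ each member carries load in proportion to AE: A₁E₁ = 48270000 N, A₂E₂ = 103100000 N, ΣAE = 151400000 N.
F₁ = P·A₁E₁/ΣAE = 118000·48270000/151400000 = 37630 N.

37.6 kN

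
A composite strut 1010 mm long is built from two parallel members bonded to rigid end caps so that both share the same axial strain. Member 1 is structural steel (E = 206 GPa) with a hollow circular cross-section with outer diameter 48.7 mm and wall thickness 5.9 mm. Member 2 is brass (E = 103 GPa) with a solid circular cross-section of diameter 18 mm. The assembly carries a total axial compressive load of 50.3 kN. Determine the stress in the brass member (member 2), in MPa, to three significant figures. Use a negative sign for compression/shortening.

A_1 = 793.3 mm².
A_2 = 254.5 mm².
Equal strain + equilibrium ⇒ each member carries load in proportion to AE: A₁E₁ = 163400000 N, A₂E₂ = 26210000 N, ΣAE = 189600000 N.
σ₂ = P·E₂/ΣAE = -50300·103000/189600000 = -27.32 MPa.

-27.3 MPa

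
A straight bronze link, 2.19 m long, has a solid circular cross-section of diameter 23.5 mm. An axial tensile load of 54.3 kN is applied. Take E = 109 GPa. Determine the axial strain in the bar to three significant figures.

0.00115

A = 433.7 mm².
σ = N/A = 125.2 MPa; ε = σ/E = 125.2/109000 = 1.149e-03.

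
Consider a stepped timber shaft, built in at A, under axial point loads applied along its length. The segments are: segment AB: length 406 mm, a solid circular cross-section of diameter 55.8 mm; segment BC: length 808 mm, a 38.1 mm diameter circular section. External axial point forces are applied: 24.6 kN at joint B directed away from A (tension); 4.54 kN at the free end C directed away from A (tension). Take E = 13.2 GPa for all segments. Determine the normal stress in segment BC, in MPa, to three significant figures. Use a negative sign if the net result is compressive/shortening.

Internal axial forces (sectioning from the free end, tension +): N_BC = 4.54 kN, N_AB = 29.14 kN.
A_BC = 1140 mm².
σ_BC = N_BC/A_BC = 4540/1140 = 3.982 MPa.

3.98 MPa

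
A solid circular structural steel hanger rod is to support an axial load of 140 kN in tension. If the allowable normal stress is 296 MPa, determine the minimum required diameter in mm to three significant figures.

24.5 mm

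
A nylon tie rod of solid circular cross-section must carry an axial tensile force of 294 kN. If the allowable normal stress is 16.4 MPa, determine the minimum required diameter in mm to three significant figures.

Required area A ≥ P/σ_allow = 294000/16.4 = 17930 mm².
For a solid circular section, d ≥ √(4A/π) = 151.1 mm.

151 mm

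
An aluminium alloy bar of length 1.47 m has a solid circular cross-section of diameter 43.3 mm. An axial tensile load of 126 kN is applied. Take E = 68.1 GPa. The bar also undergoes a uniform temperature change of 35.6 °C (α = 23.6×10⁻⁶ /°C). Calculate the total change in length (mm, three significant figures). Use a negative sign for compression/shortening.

3.08 mm

A = 1473 mm².
δ_mech = NL/(AE) = 126000·1470/(1473·68100) = 1.847 mm.
δ_thermal = αLΔT = 23.6e-6·1470·35.6 = 1.235 mm.
δ = δ_mech + δ_thermal = 3.082 mm.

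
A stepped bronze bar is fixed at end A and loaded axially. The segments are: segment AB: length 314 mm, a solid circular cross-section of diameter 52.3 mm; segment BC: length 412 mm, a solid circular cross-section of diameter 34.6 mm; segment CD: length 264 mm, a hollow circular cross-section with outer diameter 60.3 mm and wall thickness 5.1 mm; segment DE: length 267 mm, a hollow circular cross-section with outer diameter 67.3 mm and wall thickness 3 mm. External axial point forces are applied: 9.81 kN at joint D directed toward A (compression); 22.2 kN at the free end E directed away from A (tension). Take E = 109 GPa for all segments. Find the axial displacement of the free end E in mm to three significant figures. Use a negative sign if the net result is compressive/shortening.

0.190 mm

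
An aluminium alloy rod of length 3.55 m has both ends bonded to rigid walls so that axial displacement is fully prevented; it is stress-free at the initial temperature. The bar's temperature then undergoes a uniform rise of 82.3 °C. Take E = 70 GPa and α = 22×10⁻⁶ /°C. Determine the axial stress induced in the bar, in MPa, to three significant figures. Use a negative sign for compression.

Free thermal expansion αLΔT = 22e-6 · 3550 · 82.3 = 6.428 mm.
The walls impose strain ε = −(6.428)/3550 = -1.8106e-03; σ = Eε = 70000 · -1.8106e-03 = -126.7 MPa.

-127 MPa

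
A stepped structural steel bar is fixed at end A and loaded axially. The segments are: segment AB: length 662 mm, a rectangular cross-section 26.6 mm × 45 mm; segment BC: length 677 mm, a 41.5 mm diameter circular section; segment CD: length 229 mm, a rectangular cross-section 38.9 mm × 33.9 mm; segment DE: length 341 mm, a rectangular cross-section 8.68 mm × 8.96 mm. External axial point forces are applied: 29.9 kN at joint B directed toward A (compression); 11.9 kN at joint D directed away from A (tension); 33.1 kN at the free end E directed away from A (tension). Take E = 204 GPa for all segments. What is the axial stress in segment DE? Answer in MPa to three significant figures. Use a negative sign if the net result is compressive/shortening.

426 MPa

Internal axial forces (sectioning from the free end, tension +): N_DE = 33.1 kN, N_CD = 45 kN, N_BC = 45 kN, N_AB = 15.1 kN.
A_DE = 77.77 mm².
σ_DE = N_DE/A_DE = 33100/77.77 = 425.6 MPa.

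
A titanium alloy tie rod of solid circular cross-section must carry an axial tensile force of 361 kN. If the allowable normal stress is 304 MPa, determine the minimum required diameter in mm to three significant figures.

38.9 mm

Required area A ≥ P/σ_allow = 361000/304 = 1188 mm².
For a solid circular section, d ≥ √(4A/π) = 38.88 mm.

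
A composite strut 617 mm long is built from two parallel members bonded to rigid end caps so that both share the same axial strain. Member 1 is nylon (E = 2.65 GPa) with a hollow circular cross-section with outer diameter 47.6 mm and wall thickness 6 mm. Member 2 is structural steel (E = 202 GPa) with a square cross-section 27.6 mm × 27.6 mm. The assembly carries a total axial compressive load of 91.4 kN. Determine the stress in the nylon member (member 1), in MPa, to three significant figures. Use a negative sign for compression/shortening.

A_1 = 784.1 mm².
A_2 = 761.8 mm².
Equal strain + equilibrium ⇒ each member carries load in proportion to AE: A₁E₁ = 2078000 N, A₂E₂ = 153900000 N, ΣAE = 156000000 N.
σ₁ = P·E₁/ΣAE = -91400·2650/156000000 = -1.553 MPa.

-1.55 MPa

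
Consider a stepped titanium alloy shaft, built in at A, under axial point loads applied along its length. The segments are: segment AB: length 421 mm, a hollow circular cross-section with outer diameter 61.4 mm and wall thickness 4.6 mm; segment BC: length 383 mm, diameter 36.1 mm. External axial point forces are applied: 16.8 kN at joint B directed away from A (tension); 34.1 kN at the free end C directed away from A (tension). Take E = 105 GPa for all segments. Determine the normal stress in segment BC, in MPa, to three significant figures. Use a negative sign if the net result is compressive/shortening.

33.3 MPa

Internal axial forces (sectioning from the free end, tension +): N_BC = 34.1 kN, N_AB = 50.9 kN.
A_BC = 1024 mm².
σ_BC = N_BC/A_BC = 34100/1024 = 33.32 MPa.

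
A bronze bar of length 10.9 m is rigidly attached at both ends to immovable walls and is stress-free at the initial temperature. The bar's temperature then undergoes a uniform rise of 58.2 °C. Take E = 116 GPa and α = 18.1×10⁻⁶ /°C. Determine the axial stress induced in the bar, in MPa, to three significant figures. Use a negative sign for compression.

-122 MPa

Free thermal expansion αLΔT = 18.1e-6 · 10900 · 58.2 = 11.48 mm.
The walls impose strain ε = −(11.48)/10900 = -1.0534e-03; σ = Eε = 116000 · -1.0534e-03 = -122.2 MPa.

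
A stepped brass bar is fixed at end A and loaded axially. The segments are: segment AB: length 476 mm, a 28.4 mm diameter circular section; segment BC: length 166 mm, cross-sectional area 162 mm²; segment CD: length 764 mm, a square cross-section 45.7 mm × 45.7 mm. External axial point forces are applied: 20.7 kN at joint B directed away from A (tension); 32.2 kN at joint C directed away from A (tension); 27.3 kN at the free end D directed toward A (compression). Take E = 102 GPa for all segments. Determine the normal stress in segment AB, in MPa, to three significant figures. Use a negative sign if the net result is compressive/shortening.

40.4 MPa

Internal axial forces (sectioning from the free end, tension +): N_CD = -27.3 kN, N_BC = 4.9 kN, N_AB = 25.6 kN.
A_AB = 633.5 mm².
σ_AB = N_AB/A_AB = 25600/633.5 = 40.41 MPa.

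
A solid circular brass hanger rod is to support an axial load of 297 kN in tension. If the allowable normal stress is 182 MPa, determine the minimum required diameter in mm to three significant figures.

Required area A ≥ P/σ_allow = 297000/182 = 1632 mm².
For a solid circular section, d ≥ √(4A/π) = 45.58 mm.

45.6 mm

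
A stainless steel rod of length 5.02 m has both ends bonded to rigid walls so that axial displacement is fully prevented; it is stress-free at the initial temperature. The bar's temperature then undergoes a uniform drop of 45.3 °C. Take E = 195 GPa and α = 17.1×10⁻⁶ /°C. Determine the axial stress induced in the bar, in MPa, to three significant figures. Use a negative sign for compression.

Free thermal expansion αLΔT = 17.1e-6 · 5020 · -45.3 = -3.889 mm.
The walls impose strain ε = −(-3.889)/5020 = 7.7463e-04; σ = Eε = 195000 · 7.7463e-04 = 151.1 MPa.

151 MPa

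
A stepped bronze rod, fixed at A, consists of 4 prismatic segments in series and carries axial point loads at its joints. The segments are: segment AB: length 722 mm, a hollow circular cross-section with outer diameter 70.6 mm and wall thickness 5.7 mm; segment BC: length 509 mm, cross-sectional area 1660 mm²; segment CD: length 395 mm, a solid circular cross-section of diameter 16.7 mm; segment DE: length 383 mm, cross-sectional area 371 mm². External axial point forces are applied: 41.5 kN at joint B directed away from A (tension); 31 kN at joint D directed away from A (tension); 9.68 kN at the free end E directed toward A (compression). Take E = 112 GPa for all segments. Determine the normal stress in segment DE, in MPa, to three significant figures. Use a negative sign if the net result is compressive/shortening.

-26.1 MPa

Internal axial forces (sectioning from the free end, tension +): N_DE = -9.68 kN, N_CD = 21.32 kN, N_BC = 21.32 kN, N_AB = 62.82 kN.
σ_DE = N_DE/A_DE = -9680/371 = -26.09 MPa.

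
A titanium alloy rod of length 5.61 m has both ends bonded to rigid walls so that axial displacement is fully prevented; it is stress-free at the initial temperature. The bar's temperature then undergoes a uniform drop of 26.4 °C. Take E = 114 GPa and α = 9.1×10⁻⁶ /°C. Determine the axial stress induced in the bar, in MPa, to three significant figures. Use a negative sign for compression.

Free thermal expansion αLΔT = 9.1e-6 · 5610 · -26.4 = -1.348 mm.
The walls impose strain ε = −(-1.348)/5610 = 2.4024e-04; σ = Eε = 114000 · 2.4024e-04 = 27.39 MPa.

27.4 MPa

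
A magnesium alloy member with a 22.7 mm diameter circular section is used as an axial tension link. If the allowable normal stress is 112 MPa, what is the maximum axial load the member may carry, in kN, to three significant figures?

A = 404.7 mm².
P_max = σ_allow · A = 112 · 404.7 = 45330 N = 45.33 kN.

45.3 kN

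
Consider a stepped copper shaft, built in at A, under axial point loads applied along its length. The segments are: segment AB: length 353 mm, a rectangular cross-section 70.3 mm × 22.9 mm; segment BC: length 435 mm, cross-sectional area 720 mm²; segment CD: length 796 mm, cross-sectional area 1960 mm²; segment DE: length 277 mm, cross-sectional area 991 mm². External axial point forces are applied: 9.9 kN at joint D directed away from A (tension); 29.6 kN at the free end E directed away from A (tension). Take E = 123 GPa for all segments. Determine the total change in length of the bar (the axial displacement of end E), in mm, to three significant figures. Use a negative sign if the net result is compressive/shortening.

0.462 mm

Internal axial forces (sectioning from the free end, tension +): N_DE = 29.6 kN, N_CD = 39.5 kN, N_BC = 39.5 kN, N_AB = 39.5 kN.
A_AB = 1610 mm².
δ_AB = 39500·353/(1610·123000) = 0.07042 mm
δ_BC = 39500·435/(720·123000) = 0.194 mm
δ_CD = 39500·796/(1960·123000) = 0.1304 mm
δ_DE = 29600·277/(991·123000) = 0.06727 mm
δ = Σδ_i = 0.4621 mm.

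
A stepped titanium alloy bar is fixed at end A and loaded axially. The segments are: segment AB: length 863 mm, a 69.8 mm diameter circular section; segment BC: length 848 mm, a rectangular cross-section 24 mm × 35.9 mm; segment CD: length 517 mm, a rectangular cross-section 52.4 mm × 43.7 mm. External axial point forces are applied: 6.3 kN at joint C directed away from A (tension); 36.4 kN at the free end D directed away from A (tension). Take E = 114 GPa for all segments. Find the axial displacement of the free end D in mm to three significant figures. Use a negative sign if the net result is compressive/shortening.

0.525 mm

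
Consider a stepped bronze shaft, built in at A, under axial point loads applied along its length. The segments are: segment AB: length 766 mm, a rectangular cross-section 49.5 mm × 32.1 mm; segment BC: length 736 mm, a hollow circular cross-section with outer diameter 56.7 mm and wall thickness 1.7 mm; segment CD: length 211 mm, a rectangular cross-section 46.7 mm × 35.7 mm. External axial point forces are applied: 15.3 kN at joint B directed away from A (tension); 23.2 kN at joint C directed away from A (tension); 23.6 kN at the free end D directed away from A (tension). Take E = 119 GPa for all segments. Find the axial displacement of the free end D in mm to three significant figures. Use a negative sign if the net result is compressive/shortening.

Internal axial forces (sectioning from the free end, tension +): N_CD = 23.6 kN, N_BC = 46.8 kN, N_AB = 62.1 kN.
A_AB = 1589 mm².
A_BC = 293.7 mm².
A_CD = 1667 mm².
δ_AB = 62100·766/(1589·119000) = 0.2516 mm
δ_BC = 46800·736/(293.7·119000) = 0.9854 mm
δ_CD = 23600·211/(1667·119000) = 0.0251 mm
δ = Σδ_i = 1.262 mm.

1.26 mm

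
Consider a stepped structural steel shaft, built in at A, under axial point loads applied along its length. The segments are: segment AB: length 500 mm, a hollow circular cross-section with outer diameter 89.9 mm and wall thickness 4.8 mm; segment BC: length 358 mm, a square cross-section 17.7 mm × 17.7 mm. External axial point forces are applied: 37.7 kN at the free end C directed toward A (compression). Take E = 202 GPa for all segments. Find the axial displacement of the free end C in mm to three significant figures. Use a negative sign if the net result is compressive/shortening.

-0.286 mm

Internal axial forces (sectioning from the free end, tension +): N_BC = -37.7 kN, N_AB = -37.7 kN.
A_AB = 1283 mm².
A_BC = 313.3 mm².
δ_AB = -37700·500/(1283·202000) = -0.07272 mm
δ_BC = -37700·358/(313.3·202000) = -0.2133 mm
δ = Σδ_i = -0.286 mm.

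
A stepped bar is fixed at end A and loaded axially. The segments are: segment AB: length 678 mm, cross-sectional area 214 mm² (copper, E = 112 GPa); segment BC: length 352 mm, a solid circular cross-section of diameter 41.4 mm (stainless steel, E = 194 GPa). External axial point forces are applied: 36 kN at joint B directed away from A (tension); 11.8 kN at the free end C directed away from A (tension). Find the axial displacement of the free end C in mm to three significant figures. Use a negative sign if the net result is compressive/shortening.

1.37 mm

Internal axial forces (sectioning from the free end, tension +): N_BC = 11.8 kN, N_AB = 47.8 kN.
A_BC = 1346 mm².
δ_AB = 47800·678/(214·112000) = 1.352 mm
δ_BC = 11800·352/(1346·194000) = 0.0159 mm
δ = Σδ_i = 1.368 mm.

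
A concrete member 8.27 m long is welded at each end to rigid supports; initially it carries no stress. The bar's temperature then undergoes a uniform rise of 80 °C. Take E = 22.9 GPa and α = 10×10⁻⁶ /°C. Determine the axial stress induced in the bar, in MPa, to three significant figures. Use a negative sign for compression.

Free thermal expansion αLΔT = 10e-6 · 8270 · 80 = 6.616 mm.
The walls impose strain ε = −(6.616)/8270 = -8.0000e-04; σ = Eε = 22900 · -8.0000e-04 = -18.32 MPa.

-18.3 MPa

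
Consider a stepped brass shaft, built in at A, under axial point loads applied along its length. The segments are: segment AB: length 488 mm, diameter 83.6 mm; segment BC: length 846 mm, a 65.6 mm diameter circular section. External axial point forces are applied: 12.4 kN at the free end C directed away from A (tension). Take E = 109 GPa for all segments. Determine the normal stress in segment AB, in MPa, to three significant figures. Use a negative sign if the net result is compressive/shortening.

2.26 MPa

Internal axial forces (sectioning from the free end, tension +): N_BC = 12.4 kN, N_AB = 12.4 kN.
A_AB = 5489 mm².
σ_AB = N_AB/A_AB = 12400/5489 = 2.259 MPa.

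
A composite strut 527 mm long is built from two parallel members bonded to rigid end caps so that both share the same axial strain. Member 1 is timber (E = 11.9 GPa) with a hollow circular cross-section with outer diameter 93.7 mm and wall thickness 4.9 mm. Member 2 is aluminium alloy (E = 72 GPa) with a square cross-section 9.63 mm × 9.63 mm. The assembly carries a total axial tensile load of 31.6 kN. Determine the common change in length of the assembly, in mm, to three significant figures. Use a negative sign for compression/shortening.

0.726 mm

A_1 = 1367 mm².
A_2 = 92.74 mm².
Equal strain + equilibrium ⇒ each member carries load in proportion to AE: A₁E₁ = 16270000 N, A₂E₂ = 6677000 N, ΣAE = 22940000 N.
δ = PL/ΣAE = 31600·527/22940000 = 0.7258 mm.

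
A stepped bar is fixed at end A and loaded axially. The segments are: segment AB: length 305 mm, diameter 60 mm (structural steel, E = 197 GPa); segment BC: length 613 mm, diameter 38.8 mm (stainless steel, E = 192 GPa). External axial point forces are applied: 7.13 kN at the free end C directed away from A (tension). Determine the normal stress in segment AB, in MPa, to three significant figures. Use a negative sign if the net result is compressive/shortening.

Internal axial forces (sectioning from the free end, tension +): N_BC = 7.13 kN, N_AB = 7.13 kN.
A_AB = 2827 mm².
σ_AB = N_AB/A_AB = 7130/2827 = 2.522 MPa.

2.52 MPa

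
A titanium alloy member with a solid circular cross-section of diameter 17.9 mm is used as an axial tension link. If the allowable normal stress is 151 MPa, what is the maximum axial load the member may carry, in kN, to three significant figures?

38.0 kN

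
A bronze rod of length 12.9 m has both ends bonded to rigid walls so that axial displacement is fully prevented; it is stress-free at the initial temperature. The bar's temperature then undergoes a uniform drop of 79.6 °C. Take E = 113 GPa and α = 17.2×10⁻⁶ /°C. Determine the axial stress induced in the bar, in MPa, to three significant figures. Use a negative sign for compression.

Free thermal expansion αLΔT = 17.2e-6 · 12900 · -79.6 = -17.66 mm.
The walls impose strain ε = −(-17.66)/12900 = 1.3691e-03; σ = Eε = 113000 · 1.3691e-03 = 154.7 MPa.

155 MPa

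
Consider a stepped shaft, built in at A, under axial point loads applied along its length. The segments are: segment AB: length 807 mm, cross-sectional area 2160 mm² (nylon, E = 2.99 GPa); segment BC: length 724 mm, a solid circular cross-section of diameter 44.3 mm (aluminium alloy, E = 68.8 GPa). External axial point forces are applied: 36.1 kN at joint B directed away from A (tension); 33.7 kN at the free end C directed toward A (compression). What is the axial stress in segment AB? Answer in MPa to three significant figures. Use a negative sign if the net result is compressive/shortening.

Internal axial forces (sectioning from the free end, tension +): N_BC = -33.7 kN, N_AB = 2.4 kN.
σ_AB = N_AB/A_AB = 2400/2160 = 1.111 MPa.

1.11 MPa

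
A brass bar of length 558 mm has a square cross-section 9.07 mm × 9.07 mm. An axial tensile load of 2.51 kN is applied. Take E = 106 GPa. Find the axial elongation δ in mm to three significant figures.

A = 82.26 mm².
δ_mech = NL/(AE) = 2510·558/(82.26·106000) = 0.1606 mm.

0.161 mm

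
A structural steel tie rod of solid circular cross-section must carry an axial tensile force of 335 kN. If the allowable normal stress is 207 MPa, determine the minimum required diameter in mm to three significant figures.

Required area A ≥ P/σ_allow = 335000/207 = 1618 mm².
For a solid circular section, d ≥ √(4A/π) = 45.39 mm.

45.4 mm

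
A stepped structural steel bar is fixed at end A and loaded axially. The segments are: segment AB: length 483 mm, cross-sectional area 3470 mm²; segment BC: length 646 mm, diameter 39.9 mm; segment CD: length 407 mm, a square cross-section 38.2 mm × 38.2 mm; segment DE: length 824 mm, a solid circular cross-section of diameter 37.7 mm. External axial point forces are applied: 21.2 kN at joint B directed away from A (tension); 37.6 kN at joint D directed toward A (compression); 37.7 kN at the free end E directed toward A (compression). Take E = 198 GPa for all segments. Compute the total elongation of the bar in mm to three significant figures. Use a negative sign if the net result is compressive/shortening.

-0.481 mm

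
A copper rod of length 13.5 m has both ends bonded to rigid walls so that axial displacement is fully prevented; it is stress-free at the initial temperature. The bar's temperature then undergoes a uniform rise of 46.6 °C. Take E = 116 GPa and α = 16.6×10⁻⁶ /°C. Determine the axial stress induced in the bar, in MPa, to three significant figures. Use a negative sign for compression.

-89.7 MPa

Free thermal expansion αLΔT = 16.6e-6 · 13500 · 46.6 = 10.44 mm.
The walls impose strain ε = −(10.44)/13500 = -7.7356e-04; σ = Eε = 116000 · -7.7356e-04 = -89.73 MPa.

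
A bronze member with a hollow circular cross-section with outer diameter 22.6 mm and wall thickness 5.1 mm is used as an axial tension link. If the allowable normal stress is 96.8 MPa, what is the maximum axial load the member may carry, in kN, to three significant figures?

27.1 kN

A = 280.4 mm².
P_max = σ_allow · A = 96.8 · 280.4 = 27140 N = 27.14 kN.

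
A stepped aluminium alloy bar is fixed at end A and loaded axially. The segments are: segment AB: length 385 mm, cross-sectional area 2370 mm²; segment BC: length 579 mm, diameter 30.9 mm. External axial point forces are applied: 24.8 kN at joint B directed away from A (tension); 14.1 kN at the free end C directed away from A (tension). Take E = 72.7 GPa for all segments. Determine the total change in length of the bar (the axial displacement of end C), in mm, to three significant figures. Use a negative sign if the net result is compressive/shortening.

Internal axial forces (sectioning from the free end, tension +): N_BC = 14.1 kN, N_AB = 38.9 kN.
A_BC = 749.9 mm².
δ_AB = 38900·385/(2370·72700) = 0.08692 mm
δ_BC = 14100·579/(749.9·72700) = 0.1497 mm
δ = Σδ_i = 0.2367 mm.

0.237 mm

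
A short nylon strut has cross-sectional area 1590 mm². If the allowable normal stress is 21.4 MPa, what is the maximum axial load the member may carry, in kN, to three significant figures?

P_max = σ_allow · A = 21.4 · 1590 = 34030 N = 34.03 kN.

34.0 kN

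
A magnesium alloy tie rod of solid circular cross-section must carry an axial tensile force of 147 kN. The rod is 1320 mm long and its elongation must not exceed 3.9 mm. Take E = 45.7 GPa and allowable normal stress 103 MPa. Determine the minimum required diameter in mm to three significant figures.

42.6 mm

Required area A ≥ P/σ_allow = 147000/103 = 1427 mm².
For a solid circular section, d ≥ √(4A/π) = 42.63 mm.
Elongation limit: A ≥ PL/(Eδ_allow) = 147000·1320/(45700·3.9) = 1089 mm² ⇒ d ≥ 37.23 mm.
The stress limit governs.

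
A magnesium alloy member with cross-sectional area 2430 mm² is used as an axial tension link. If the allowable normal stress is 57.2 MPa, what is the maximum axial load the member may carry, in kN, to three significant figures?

139 kN

P_max = σ_allow · A = 57.2 · 2430 = 139000 N = 139 kN.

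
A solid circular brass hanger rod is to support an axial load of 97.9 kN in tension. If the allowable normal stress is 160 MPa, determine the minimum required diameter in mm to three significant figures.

27.9 mm

Required area A ≥ P/σ_allow = 97900/160 = 611.9 mm².
For a solid circular section, d ≥ √(4A/π) = 27.91 mm.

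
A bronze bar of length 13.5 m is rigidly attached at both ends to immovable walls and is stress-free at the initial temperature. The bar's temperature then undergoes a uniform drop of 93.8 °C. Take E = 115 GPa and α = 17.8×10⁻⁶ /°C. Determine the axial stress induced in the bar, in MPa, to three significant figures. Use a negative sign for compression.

192 MPa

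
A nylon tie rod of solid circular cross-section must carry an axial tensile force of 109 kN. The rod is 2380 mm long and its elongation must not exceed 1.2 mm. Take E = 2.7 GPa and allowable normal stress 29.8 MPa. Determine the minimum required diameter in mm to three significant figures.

319 mm

Required area A ≥ P/σ_allow = 109000/29.8 = 3658 mm².
For a solid circular section, d ≥ √(4A/π) = 68.24 mm.
Elongation limit: A ≥ PL/(Eδ_allow) = 109000·2380/(2700·1.2) = 80070 mm² ⇒ d ≥ 319.3 mm.
The elongation limit governs.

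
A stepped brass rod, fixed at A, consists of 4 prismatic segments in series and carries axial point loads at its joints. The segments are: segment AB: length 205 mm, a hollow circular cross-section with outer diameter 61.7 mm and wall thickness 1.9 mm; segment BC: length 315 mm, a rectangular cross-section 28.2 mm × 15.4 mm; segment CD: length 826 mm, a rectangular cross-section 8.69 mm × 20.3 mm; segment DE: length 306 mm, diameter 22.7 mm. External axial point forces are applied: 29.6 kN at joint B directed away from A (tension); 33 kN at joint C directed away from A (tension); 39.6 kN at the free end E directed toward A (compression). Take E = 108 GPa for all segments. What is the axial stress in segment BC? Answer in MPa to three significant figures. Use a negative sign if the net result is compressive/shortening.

Internal axial forces (sectioning from the free end, tension +): N_DE = -39.6 kN, N_CD = -39.6 kN, N_BC = -6.6 kN, N_AB = 23 kN.
A_BC = 434.3 mm².
σ_BC = N_BC/A_BC = -6600/434.3 = -15.2 MPa.

-15.2 MPa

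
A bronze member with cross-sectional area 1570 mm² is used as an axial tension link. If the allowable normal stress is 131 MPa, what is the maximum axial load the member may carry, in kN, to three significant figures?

206 kN

P_max = σ_allow · A = 131 · 1570 = 205700 N = 205.7 kN.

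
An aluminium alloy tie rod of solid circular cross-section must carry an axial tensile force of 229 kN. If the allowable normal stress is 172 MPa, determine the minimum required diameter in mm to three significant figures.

41.2 mm

Required area A ≥ P/σ_allow = 229000/172 = 1331 mm².
For a solid circular section, d ≥ √(4A/π) = 41.17 mm.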